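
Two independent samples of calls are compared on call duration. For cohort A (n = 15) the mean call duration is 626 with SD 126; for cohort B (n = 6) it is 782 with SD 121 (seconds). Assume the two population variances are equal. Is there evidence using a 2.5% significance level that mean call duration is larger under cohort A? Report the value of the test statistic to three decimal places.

-2.590

Let group 1 = cohort A, group 2 = cohort B. H0: μ_1 = μ_2; H1: μ_1 > μ_2 (two-sample pooled-variance t-test, right-tailed).
s_p² = [(15−1)·126² + (6−1)·121²]/(15+6−2) = 15551
t = (626 − 782)/√[15551·(1/15 + 1/6)] = -2.590
df = n₁ + n₂ − 2 = 19
p-value = P(T ≥ -2.590) ≈ 0.9910
Since p ≈ 0.9910 > α = 0.025, fail to reject H0; the data do not provide sufficient evidence against H0.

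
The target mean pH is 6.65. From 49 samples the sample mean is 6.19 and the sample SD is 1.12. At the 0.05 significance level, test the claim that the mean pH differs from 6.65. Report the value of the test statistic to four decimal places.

-2.8750

H0: μ = 6.65; H1: μ ≠ 6.65 (one-sample t-test, two-sided).
t = (x̄ − μ₀)/(s/√n) = (6.19 − 6.65)/(1.12/√49) = -2.8750
df = n − 1 = 48
Two-sided p-value ≈ 0.0060
Since p ≈ 0.0060 < α = 0.05, reject H0; the evidence is statistically significant.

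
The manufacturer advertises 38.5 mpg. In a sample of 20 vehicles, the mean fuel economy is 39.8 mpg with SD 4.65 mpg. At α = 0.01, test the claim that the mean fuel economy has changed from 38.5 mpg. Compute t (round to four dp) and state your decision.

H0: μ = 38.5; H1: μ ≠ 38.5 (one-sample t-test, two-sided).
t = (x̄ − μ₀)/(s/√n) = (39.8 − 38.5)/(4.65/√20) = 1.2503
df = n − 1 = 19
Two-sided p-value ≈ 0.226
Since p ≈ 0.226 > α = 0.01, fail to reject H0; the evidence is not statistically significant.

t = 1.2503; fail to reject H0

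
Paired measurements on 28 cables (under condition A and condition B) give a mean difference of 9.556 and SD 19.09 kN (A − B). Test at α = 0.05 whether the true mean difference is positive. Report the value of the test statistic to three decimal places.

2.649

H0: μ_d = 0; H1: μ_d > 0 (paired t-test on the differences, right-tailed).
t = d̄/(s_d/√n) = 9.556/(19.09/√28) = 2.649
df = n − 1 = 27
p-value = P(T ≥ 2.649) ≈ 0.0067
Since p ≈ 0.0067 < α = 0.05, reject H0; the data support H1.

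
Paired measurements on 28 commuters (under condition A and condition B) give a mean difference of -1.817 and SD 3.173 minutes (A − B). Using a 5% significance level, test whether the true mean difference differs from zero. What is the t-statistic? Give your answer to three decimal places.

H0: μ_d = 0; H1: μ_d ≠ 0 (paired t-test on the differences, two-sided).
t = d̄/(s_d/√n) = -1.817/(3.173/√28) = -3.030
df = n − 1 = 27
Two-sided p-value ≈ 0.005
Since p ≈ 0.005 < α = 0.05, reject H0; the data support H1.

-3.030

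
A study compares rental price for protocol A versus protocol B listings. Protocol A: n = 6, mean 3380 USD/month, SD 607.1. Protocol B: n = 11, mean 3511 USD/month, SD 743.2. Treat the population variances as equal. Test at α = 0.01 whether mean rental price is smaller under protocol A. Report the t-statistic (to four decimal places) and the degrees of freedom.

Let group 1 = protocol A, group 2 = protocol B. H0: μ_1 = μ_2; H1: μ_1 < μ_2 (two-sample pooled-variance t-test, left-tailed).
s_p² = [(6−1)·607.1² + (11−1)·743.2²]/(6+11−2) = 491088
t = (3380 − 3511)/√[491088·(1/6 + 1/11)] = -0.3683
df = n₁ + n₂ − 2 = 15
p-value = P(T ≤ -0.3683) ≈ 0.3589
Since p ≈ 0.3589 > α = 0.01, fail to reject H0; the evidence is not statistically significant.

t = -0.3683, df = 15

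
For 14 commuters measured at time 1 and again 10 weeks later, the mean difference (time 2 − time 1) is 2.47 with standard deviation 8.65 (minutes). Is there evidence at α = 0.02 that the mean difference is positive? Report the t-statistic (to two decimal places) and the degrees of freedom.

t = 1.07, df = 13

H0: μ_d = 0; H1: μ_d > 0 (paired t-test on the differences, right-tailed).
t = d̄/(s_d/√n) = 2.47/(8.65/√14) = 1.07
df = n − 1 = 13
p-value = P(T ≥ 1.07) ≈ 0.1524
Since p ≈ 0.1524 > α = 0.02, fail to reject H0; the evidence is not statistically significant.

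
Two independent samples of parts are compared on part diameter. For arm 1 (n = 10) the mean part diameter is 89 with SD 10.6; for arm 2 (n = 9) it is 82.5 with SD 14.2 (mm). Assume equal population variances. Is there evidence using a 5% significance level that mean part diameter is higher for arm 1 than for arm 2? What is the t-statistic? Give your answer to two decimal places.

1.14

Let group 1 = arm 1, group 2 = arm 2. H0: μ_1 = μ_2; H1: μ_1 > μ_2 (two-sample pooled-variance t-test, right-tailed).
s_p² = [(10−1)·10.6² + (9−1)·14.2²]/(10+9−2) = 154.374
t = (89 − 82.5)/√[154.374·(1/10 + 1/9)] = 1.14
df = n₁ + n₂ − 2 = 17
p-value = P(T ≥ 1.14) ≈ 0.135
Since p ≈ 0.135 > α = 0.05, fail to reject H0; the evidence is not statistically significant.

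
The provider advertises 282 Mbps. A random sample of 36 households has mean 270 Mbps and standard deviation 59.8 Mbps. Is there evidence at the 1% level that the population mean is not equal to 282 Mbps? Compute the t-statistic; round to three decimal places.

-1.204

H0: μ = 282; H1: μ ≠ 282 (one-sample t-test, two-sided).
t = (x̄ − μ₀)/(s/√n) = (270 − 282)/(59.8/√36) = -1.204
df = n − 1 = 35
Two-sided p-value ≈ 0.2367
Since p ≈ 0.2367 > α = 0.01, fail to reject H0; the evidence is not statistically significant.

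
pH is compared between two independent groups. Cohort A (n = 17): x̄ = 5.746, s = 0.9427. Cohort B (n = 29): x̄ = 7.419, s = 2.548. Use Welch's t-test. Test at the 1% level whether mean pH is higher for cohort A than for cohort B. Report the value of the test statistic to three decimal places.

Let group 1 = cohort A, group 2 = cohort B. H0: μ_1 = μ_2; H1: μ_1 > μ_2 (Welch's two-sample t-test, right-tailed).
t = (x̄_1 − x̄_2)/√(s_1²/n_1 + s_2²/n_2) = (5.746 − 7.419)/√(0.9427²/17 + 2.548²/29) = -3.184
Welch–Satterthwaite df ≈ 38.89
p-value = P(T ≥ -3.184) ≈ 0.999
Since p ≈ 0.999 > α = 0.01, fail to reject H0; the evidence is not statistically significant.

-3.184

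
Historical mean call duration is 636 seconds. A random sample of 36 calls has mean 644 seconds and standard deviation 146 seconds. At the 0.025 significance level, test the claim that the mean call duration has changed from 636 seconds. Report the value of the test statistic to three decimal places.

0.329

H0: μ = 636; H1: μ ≠ 636 (one-sample t-test, two-sided).
t = (x̄ − μ₀)/(s/√n) = (644 − 636)/(146/√36) = 0.329
df = n − 1 = 35
Two-sided p-value ≈ 0.7443
Since p ≈ 0.7443 > α = 0.025, fail to reject H0; the evidence is not statistically significant.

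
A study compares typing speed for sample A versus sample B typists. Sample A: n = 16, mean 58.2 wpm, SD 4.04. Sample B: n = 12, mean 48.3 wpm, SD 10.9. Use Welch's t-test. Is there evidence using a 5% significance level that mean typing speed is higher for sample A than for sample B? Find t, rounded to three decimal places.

2.996

Let group 1 = sample A, group 2 = sample B. H0: μ_1 = μ_2; H1: μ_1 > μ_2 (Welch's two-sample t-test, right-tailed).
t = (x̄_1 − x̄_2)/√(s_1²/n_1 + s_2²/n_2) = (58.2 − 48.3)/√(4.04²/16 + 10.9²/12) = 2.996
Welch–Satterthwaite df ≈ 13.28
p-value = P(T ≥ 2.996) ≈ 0.0051
Since p ≈ 0.0051 < α = 0.05, reject H0; the evidence is statistically significant.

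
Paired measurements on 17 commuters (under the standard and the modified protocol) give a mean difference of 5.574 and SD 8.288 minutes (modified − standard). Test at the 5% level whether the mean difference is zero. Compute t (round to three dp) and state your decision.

t = 2.773; reject H0

H0: μ_d = 0; H1: μ_d ≠ 0 (paired t-test on the differences, two-sided).
t = d̄/(s_d/√n) = 5.574/(8.288/√17) = 2.773
df = n − 1 = 16
Two-sided p-value ≈ 0.0136
Since p ≈ 0.0136 < α = 0.05, reject H0; the evidence is statistically significant.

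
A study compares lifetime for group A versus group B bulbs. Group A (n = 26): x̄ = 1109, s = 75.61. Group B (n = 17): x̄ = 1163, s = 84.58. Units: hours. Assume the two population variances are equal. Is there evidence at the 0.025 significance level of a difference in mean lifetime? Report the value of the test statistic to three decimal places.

-2.185

Let group 1 = group A, group 2 = group B. H0: μ_1 = μ_2; H1: μ_1 ≠ μ_2 (two-sample pooled-variance t-test, two-sided).
s_p² = [(26−1)·75.61² + (17−1)·84.58²]/(26+17−2) = 6277.62
t = (1109 − 1163)/√[6277.62·(1/26 + 1/17)] = -2.185
df = n₁ + n₂ − 2 = 41
Two-sided p-value ≈ 0.0347
Since p ≈ 0.0347 > α = 0.025, fail to reject H0; the evidence is not statistically significant.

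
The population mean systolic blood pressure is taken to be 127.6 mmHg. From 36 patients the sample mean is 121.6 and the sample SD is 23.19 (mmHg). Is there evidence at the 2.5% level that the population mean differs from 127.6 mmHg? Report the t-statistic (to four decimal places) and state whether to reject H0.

t = -1.5524; fail to reject H0

H0: μ = 127.6; H1: μ ≠ 127.6 (one-sample t-test, two-sided).
t = (x̄ − μ₀)/(s/√n) = (121.6 − 127.6)/(23.19/√36) = -1.5524
df = n − 1 = 35
Two-sided p-value ≈ 0.1296
Since p ≈ 0.1296 > α = 0.025, fail to reject H0; the data do not provide sufficient evidence against H0.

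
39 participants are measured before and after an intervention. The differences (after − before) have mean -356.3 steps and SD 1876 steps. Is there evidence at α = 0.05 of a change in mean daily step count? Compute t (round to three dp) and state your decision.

t = -1.186; fail to reject H0

H0: μ_d = 0; H1: μ_d ≠ 0 (paired t-test on the differences, two-sided).
t = d̄/(s_d/√n) = -356.3/(1876/√39) = -1.186
df = n − 1 = 38
Two-sided p-value ≈ 0.2430
Since p ≈ 0.2430 > α = 0.05, fail to reject H0; the data do not provide sufficient evidence against H0.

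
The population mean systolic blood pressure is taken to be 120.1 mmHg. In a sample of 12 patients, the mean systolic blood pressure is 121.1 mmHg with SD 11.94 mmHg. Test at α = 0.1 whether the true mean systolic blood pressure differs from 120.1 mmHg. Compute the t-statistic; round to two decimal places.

H0: μ = 120.1; H1: μ ≠ 120.1 (one-sample t-test, two-sided).
t = (x̄ − μ₀)/(s/√n) = (121.1 − 120.1)/(11.94/√12) = 0.29
df = n − 1 = 11
Two-sided p-value ≈ 0.7771
Since p ≈ 0.7771 > α = 0.1, fail to reject H0; the data do not provide sufficient evidence against H0.

0.29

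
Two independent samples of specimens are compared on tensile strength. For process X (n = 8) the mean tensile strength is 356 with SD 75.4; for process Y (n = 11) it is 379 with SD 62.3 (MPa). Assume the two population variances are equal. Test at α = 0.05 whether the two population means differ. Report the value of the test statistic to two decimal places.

Let group 1 = process X, group 2 = process Y. H0: μ_1 = μ_2; H1: μ_1 ≠ μ_2 (two-sample pooled-variance t-test, two-sided).
s_p² = [(8−1)·75.4² + (11−1)·62.3²]/(8+11−2) = 4624.06
t = (356 − 379)/√[4624.06·(1/8 + 1/11)] = -0.73
df = n₁ + n₂ − 2 = 17
Two-sided p-value ≈ 0.4766
Since p ≈ 0.4766 > α = 0.05, fail to reject H0; the evidence is not statistically significant.

-0.73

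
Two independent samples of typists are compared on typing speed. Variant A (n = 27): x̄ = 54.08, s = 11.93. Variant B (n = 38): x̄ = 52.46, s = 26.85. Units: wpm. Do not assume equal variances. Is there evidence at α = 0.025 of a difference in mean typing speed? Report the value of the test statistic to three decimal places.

Let group 1 = variant A, group 2 = variant B. H0: μ_1 = μ_2; H1: μ_1 ≠ μ_2 (Welch's two-sample t-test, two-sided).
t = (x̄_1 − x̄_2)/√(s_1²/n_1 + s_2²/n_2) = (54.08 − 52.46)/√(11.93²/27 + 26.85²/38) = 0.329
Welch–Satterthwaite df ≈ 54.44
Two-sided p-value ≈ 0.7434
Since p ≈ 0.7434 > α = 0.025, fail to reject H0; the data do not provide sufficient evidence against H0.

0.329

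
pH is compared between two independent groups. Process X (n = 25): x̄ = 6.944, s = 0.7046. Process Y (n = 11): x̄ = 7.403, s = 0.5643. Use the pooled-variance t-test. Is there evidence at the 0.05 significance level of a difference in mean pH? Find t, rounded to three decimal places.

Let group 1 = process X, group 2 = process Y. H0: μ_1 = μ_2; H1: μ_1 ≠ μ_2 (two-sample pooled-variance t-test, two-sided).
s_p² = [(25−1)·0.7046² + (11−1)·0.5643²]/(25+11−2) = 0.4441
t = (6.944 − 7.403)/√[0.4441·(1/25 + 1/11)] = -1.904
df = n₁ + n₂ − 2 = 34
Two-sided p-value ≈ 0.0654
Since p ≈ 0.0654 > α = 0.05, fail to reject H0; the evidence is not statistically significant.

-1.904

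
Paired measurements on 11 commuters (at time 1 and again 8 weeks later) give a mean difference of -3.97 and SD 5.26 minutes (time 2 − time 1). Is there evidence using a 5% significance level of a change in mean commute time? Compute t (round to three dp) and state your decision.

t = -2.503; reject H0

H0: μ_d = 0; H1: μ_d ≠ 0 (paired t-test on the differences, two-sided).
t = d̄/(s_d/√n) = -3.97/(5.26/√11) = -2.503
df = n − 1 = 10
Two-sided p-value ≈ 0.0313
Since p ≈ 0.0313 < α = 0.05, reject H0; the data support H1.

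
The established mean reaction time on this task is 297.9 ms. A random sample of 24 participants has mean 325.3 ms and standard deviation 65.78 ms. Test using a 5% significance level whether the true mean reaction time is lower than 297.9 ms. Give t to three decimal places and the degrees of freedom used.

t = 2.041, df = 23

H0: μ = 297.9; H1: μ < 297.9 (one-sample t-test, left-tailed).
t = (x̄ − μ₀)/(s/√n) = (325.3 − 297.9)/(65.78/√24) = 2.041
df = n − 1 = 23
p-value = P(T ≤ 2.041) ≈ 0.974
Since p ≈ 0.974 > α = 0.05, fail to reject H0; the evidence is not statistically significant.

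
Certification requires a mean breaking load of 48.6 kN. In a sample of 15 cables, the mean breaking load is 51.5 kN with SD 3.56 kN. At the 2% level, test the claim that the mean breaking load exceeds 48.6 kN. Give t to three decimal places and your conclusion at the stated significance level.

H0: μ = 48.6; H1: μ > 48.6 (one-sample t-test, right-tailed).
t = (x̄ − μ₀)/(s/√n) = (51.5 − 48.6)/(3.56/√15) = 3.155
df = n − 1 = 14
p-value = P(T ≥ 3.155) ≈ 0.0035
Since p ≈ 0.0035 < α = 0.02, reject H0; the evidence is statistically significant.

t = 3.155; reject H0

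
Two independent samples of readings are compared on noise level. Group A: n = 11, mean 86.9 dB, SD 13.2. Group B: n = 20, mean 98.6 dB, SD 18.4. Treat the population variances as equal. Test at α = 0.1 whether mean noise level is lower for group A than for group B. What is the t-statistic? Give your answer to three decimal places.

Let group 1 = group A, group 2 = group B. H0: μ_1 = μ_2; H1: μ_1 < μ_2 (two-sample pooled-variance t-test, left-tailed).
s_p² = [(11−1)·13.2² + (20−1)·18.4²]/(11+20−2) = 281.898
t = (86.9 − 98.6)/√[281.898·(1/11 + 1/20)] = -1.856
df = n₁ + n₂ − 2 = 29
p-value = P(T ≤ -1.856) ≈ 0.0368
Since p ≈ 0.0368 < α = 0.1, reject H0; the evidence is statistically significant.

-1.856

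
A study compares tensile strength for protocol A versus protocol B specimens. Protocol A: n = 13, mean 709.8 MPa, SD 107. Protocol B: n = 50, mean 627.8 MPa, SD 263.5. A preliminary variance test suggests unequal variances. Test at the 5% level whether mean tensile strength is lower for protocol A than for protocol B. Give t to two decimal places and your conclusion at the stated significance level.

t = 1.72; fail to reject H0

Let group 1 = protocol A, group 2 = protocol B. H0: μ_1 = μ_2; H1: μ_1 < μ_2 (Welch's two-sample t-test, left-tailed).
t = (x̄_1 − x̄_2)/√(s_1²/n_1 + s_2²/n_2) = (709.8 − 627.8)/√(107²/13 + 263.5²/50) = 1.72
Welch–Satterthwaite df ≈ 49.52
p-value = P(T ≤ 1.72) ≈ 0.9543
Since p ≈ 0.9543 > α = 0.05, fail to reject H0; the data do not provide sufficient evidence against H0.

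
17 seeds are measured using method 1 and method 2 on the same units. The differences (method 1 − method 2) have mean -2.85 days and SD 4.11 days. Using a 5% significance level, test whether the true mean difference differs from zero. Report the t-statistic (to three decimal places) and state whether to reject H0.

H0: μ_d = 0; H1: μ_d ≠ 0 (paired t-test on the differences, two-sided).
t = d̄/(s_d/√n) = -2.85/(4.11/√17) = -2.859
df = n − 1 = 16
Two-sided p-value ≈ 0.0114
Since p ≈ 0.0114 < α = 0.05, reject H0; the evidence is statistically significant.

t = -2.859; reject H0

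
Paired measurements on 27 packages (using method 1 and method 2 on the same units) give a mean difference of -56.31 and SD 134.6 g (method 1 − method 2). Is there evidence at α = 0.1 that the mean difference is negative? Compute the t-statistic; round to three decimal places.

-2.174

H0: μ_d = 0; H1: μ_d < 0 (paired t-test on the differences, left-tailed).
t = d̄/(s_d/√n) = -56.31/(134.6/√27) = -2.174
df = n − 1 = 26
p-value = P(T ≤ -2.174) ≈ 0.0195
Since p ≈ 0.0195 < α = 0.1, reject H0; the data support H1.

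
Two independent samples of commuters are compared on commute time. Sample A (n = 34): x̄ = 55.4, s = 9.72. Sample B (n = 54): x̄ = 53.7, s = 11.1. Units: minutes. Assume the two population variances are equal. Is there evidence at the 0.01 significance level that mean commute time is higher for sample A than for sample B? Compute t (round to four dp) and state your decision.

Let group 1 = sample A, group 2 = sample B. H0: μ_1 = μ_2; H1: μ_1 > μ_2 (two-sample pooled-variance t-test, right-tailed).
s_p² = [(34−1)·9.72² + (54−1)·11.1²]/(34+54−2) = 112.185
t = (55.4 − 53.7)/√[112.185·(1/34 + 1/54)] = 0.7331
df = n₁ + n₂ − 2 = 86
p-value = P(T ≥ 0.7331) ≈ 0.2327
Since p ≈ 0.2327 > α = 0.01, fail to reject H0; the data do not provide sufficient evidence against H0.

t = 0.7331; fail to reject H0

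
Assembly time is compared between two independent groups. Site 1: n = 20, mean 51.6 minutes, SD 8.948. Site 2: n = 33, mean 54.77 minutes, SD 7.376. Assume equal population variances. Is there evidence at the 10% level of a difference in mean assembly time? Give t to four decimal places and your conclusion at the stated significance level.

Let group 1 = site 1, group 2 = site 2. H0: μ_1 = μ_2; H1: μ_1 ≠ μ_2 (two-sample pooled-variance t-test, two-sided).
s_p² = [(20−1)·8.948² + (33−1)·7.376²]/(20+33−2) = 63.9655
t = (51.6 − 54.77)/√[63.9655·(1/20 + 1/33)] = -1.3987
df = n₁ + n₂ − 2 = 51
Two-sided p-value ≈ 0.1680
Since p ≈ 0.1680 > α = 0.1, fail to reject H0; the evidence is not statistically significant.

t = -1.3987; fail to reject H0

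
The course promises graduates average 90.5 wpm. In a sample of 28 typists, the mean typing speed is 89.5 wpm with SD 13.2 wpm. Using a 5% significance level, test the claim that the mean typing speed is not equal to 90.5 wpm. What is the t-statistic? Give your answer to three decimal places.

H0: μ = 90.5; H1: μ ≠ 90.5 (one-sample t-test, two-sided).
t = (x̄ − μ₀)/(s/√n) = (89.5 − 90.5)/(13.2/√28) = -0.401
df = n − 1 = 27
Two-sided p-value ≈ 0.6917
Since p ≈ 0.6917 > α = 0.05, fail to reject H0; the evidence is not statistically significant.

-0.401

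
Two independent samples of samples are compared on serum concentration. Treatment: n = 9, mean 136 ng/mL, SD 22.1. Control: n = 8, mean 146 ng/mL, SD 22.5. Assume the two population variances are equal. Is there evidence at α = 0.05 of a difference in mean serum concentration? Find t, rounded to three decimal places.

Let group 1 = treatment, group 2 = control. H0: μ_1 = μ_2; H1: μ_1 ≠ μ_2 (two-sample pooled-variance t-test, two-sided).
s_p² = [(9−1)·22.1² + (8−1)·22.5²]/(9+8−2) = 496.735
t = (136 − 146)/√[496.735·(1/9 + 1/8)] = -0.923
df = n₁ + n₂ − 2 = 15
Two-sided p-value ≈ 0.3704
Since p ≈ 0.3704 > α = 0.05, fail to reject H0; the evidence is not statistically significant.

-0.923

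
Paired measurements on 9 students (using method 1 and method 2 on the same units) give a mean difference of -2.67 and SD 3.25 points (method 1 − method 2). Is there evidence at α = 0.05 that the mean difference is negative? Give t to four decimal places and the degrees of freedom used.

H0: μ_d = 0; H1: μ_d < 0 (paired t-test on the differences, left-tailed).
t = d̄/(s_d/√n) = -2.67/(3.25/√9) = -2.4646
df = n − 1 = 8
p-value = P(T ≤ -2.4646) ≈ 0.020
Since p ≈ 0.020 < α = 0.05, reject H0; the evidence is statistically significant.

t = -2.4646, df = 8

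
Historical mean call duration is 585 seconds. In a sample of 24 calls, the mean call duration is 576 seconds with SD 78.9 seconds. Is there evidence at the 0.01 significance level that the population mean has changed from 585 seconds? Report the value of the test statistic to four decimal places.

-0.5588

H0: μ = 585; H1: μ ≠ 585 (one-sample t-test, two-sided).
t = (x̄ − μ₀)/(s/√n) = (576 − 585)/(78.9/√24) = -0.5588
df = n − 1 = 23
Two-sided p-value ≈ 0.5817
Since p ≈ 0.5817 > α = 0.01, fail to reject H0; the data do not provide sufficient evidence against H0.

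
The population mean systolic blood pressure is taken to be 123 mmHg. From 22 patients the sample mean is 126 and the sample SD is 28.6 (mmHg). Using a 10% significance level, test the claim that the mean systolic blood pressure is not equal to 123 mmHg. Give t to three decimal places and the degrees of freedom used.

t = 0.492, df = 21

H0: μ = 123; H1: μ ≠ 123 (one-sample t-test, two-sided).
t = (x̄ − μ₀)/(s/√n) = (126 − 123)/(28.6/√22) = 0.492
df = n − 1 = 21
Two-sided p-value ≈ 0.628
Since p ≈ 0.628 > α = 0.1, fail to reject H0; the evidence is not statistically significant.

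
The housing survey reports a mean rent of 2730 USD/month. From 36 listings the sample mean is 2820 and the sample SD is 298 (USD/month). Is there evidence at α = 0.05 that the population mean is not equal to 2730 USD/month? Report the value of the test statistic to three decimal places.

1.812

H0: μ = 2730; H1: μ ≠ 2730 (one-sample t-test, two-sided).
t = (x̄ − μ₀)/(s/√n) = (2820 − 2730)/(298/√36) = 1.812
df = n − 1 = 35
Two-sided p-value ≈ 0.079
Since p ≈ 0.079 > α = 0.05, fail to reject H0; the evidence is not statistically significant.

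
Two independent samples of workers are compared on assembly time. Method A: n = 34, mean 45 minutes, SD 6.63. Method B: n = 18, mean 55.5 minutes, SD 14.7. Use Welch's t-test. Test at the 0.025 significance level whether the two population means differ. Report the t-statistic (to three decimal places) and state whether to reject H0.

Let group 1 = method A, group 2 = method B. H0: μ_1 = μ_2; H1: μ_1 ≠ μ_2 (Welch's two-sample t-test, two-sided).
t = (x̄_1 − x̄_2)/√(s_1²/n_1 + s_2²/n_2) = (45 − 55.5)/√(6.63²/34 + 14.7²/18) = -2.879
Welch–Satterthwaite df ≈ 20.73
Two-sided p-value ≈ 0.0090
Since p ≈ 0.0090 < α = 0.025, reject H0; the data support H1.

t = -2.879; reject H0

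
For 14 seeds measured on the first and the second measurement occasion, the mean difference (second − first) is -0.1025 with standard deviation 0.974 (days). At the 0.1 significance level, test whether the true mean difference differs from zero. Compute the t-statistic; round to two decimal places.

-0.39

H0: μ_d = 0; H1: μ_d ≠ 0 (paired t-test on the differences, two-sided).
t = d̄/(s_d/√n) = -0.1025/(0.974/√14) = -0.39
df = n − 1 = 13
Two-sided p-value ≈ 0.7001
Since p ≈ 0.7001 > α = 0.1, fail to reject H0; the data do not provide sufficient evidence against H0.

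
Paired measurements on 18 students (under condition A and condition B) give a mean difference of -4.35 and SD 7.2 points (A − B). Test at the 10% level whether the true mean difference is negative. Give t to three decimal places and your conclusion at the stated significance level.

t = -2.563; reject H0

H0: μ_d = 0; H1: μ_d < 0 (paired t-test on the differences, left-tailed).
t = d̄/(s_d/√n) = -4.35/(7.2/√18) = -2.563
df = n − 1 = 17
p-value = P(T ≤ -2.563) ≈ 0.0101
Since p ≈ 0.0101 < α = 0.1, reject H0; the evidence is statistically significant.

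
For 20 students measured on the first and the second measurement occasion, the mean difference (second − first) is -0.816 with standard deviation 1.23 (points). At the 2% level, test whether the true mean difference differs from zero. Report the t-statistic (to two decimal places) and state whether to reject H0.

H0: μ_d = 0; H1: μ_d ≠ 0 (paired t-test on the differences, two-sided).
t = d̄/(s_d/√n) = -0.816/(1.23/√20) = -2.97
df = n − 1 = 19
Two-sided p-value ≈ 0.0079
Since p ≈ 0.0079 < α = 0.02, reject H0; the data support H1.

t = -2.97; reject H0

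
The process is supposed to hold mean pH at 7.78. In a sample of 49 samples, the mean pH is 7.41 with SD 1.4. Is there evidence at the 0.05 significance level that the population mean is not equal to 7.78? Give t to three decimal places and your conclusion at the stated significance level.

H0: μ = 7.78; H1: μ ≠ 7.78 (one-sample t-test, two-sided).
t = (x̄ − μ₀)/(s/√n) = (7.41 − 7.78)/(1.4/√49) = -1.850
df = n − 1 = 48
Two-sided p-value ≈ 0.0705
Since p ≈ 0.0705 > α = 0.05, fail to reject H0; the evidence is not statistically significant.

t = -1.850; fail to reject H0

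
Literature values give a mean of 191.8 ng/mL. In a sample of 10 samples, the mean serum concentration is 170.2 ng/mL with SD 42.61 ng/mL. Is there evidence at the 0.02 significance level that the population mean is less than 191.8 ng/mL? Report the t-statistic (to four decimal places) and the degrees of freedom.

H0: μ = 191.8; H1: μ < 191.8 (one-sample t-test, left-tailed).
t = (x̄ − μ₀)/(s/√n) = (170.2 − 191.8)/(42.61/√10) = -1.6030
df = n − 1 = 9
p-value = P(T ≤ -1.6030) ≈ 0.0717
Since p ≈ 0.0717 > α = 0.02, fail to reject H0; the evidence is not statistically significant.

t = -1.6030, df = 9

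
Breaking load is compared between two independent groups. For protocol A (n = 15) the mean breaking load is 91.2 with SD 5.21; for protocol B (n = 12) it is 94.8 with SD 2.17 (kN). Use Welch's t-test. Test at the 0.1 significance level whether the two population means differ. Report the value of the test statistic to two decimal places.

-2.43

Let group 1 = protocol A, group 2 = protocol B. H0: μ_1 = μ_2; H1: μ_1 ≠ μ_2 (Welch's two-sample t-test, two-sided).
t = (x̄_1 − x̄_2)/√(s_1²/n_1 + s_2²/n_2) = (91.2 − 94.8)/√(5.21²/15 + 2.17²/12) = -2.43
Welch–Satterthwaite df ≈ 19.56
Two-sided p-value ≈ 0.025
Since p ≈ 0.025 < α = 0.1, reject H0; the data support H1.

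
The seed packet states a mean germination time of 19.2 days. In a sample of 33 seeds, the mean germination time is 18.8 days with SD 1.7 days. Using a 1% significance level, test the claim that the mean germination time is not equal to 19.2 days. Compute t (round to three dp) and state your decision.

t = -1.352; fail to reject H0

H0: μ = 19.2; H1: μ ≠ 19.2 (one-sample t-test, two-sided).
t = (x̄ − μ₀)/(s/√n) = (18.8 − 19.2)/(1.7/√33) = -1.352
df = n − 1 = 32
Two-sided p-value ≈ 0.186
Since p ≈ 0.186 > α = 0.01, fail to reject H0; the data do not provide sufficient evidence against H0.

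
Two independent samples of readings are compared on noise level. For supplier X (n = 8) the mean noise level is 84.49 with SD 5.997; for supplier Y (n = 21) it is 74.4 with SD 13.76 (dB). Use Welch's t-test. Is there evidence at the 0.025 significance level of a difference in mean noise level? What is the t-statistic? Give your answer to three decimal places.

2.745

Let group 1 = supplier X, group 2 = supplier Y. H0: μ_1 = μ_2; H1: μ_1 ≠ μ_2 (Welch's two-sample t-test, two-sided).
t = (x̄_1 − x̄_2)/√(s_1²/n_1 + s_2²/n_2) = (84.49 − 74.4)/√(5.997²/8 + 13.76²/21) = 2.745
Welch–Satterthwaite df ≈ 26.26
Two-sided p-value ≈ 0.0108
Since p ≈ 0.0108 < α = 0.025, reject H0; the data support H1.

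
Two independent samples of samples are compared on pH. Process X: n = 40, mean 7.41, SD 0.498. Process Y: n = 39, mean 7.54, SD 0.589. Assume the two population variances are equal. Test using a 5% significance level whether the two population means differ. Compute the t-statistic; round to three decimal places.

-1.060

Let group 1 = process X, group 2 = process Y. H0: μ_1 = μ_2; H1: μ_1 ≠ μ_2 (two-sample pooled-variance t-test, two-sided).
s_p² = [(40−1)·0.498² + (39−1)·0.589²]/(40+39−2) = 0.29682
t = (7.41 − 7.54)/√[0.29682·(1/40 + 1/39)] = -1.060
df = n₁ + n₂ − 2 = 77
Two-sided p-value ≈ 0.292
Since p ≈ 0.292 > α = 0.05, fail to reject H0; the evidence is not statistically significant.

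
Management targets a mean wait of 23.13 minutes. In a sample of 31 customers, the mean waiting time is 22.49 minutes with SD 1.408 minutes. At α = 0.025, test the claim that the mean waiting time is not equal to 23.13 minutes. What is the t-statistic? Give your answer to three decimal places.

H0: μ = 23.13; H1: μ ≠ 23.13 (one-sample t-test, two-sided).
t = (x̄ − μ₀)/(s/√n) = (22.49 − 23.13)/(1.408/√31) = -2.531
df = n − 1 = 30
Two-sided p-value ≈ 0.017
Since p ≈ 0.017 < α = 0.025, reject H0; the data support H1.

-2.531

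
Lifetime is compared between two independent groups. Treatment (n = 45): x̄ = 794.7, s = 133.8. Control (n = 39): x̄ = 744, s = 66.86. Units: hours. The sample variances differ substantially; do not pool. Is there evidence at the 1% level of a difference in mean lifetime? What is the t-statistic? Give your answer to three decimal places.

Let group 1 = treatment, group 2 = control. H0: μ_1 = μ_2; H1: μ_1 ≠ μ_2 (Welch's two-sample t-test, two-sided).
t = (x̄_1 − x̄_2)/√(s_1²/n_1 + s_2²/n_2) = (794.7 − 744)/√(133.8²/45 + 66.86²/39) = 2.240
Welch–Satterthwaite df ≈ 66.60
Two-sided p-value ≈ 0.0285
Since p ≈ 0.0285 > α = 0.01, fail to reject H0; the data do not provide sufficient evidence against H0.

2.240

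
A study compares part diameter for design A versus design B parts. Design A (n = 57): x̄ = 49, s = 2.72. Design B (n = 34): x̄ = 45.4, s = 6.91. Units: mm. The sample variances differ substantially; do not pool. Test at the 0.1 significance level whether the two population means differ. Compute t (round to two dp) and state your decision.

t = 2.91; reject H0

Let group 1 = design A, group 2 = design B. H0: μ_1 = μ_2; H1: μ_1 ≠ μ_2 (Welch's two-sample t-test, two-sided).
t = (x̄_1 − x̄_2)/√(s_1²/n_1 + s_2²/n_2) = (49 − 45.4)/√(2.72²/57 + 6.91²/34) = 2.91
Welch–Satterthwaite df ≈ 39.18
Two-sided p-value ≈ 0.0060
Since p ≈ 0.0060 < α = 0.1, reject H0; the data support H1.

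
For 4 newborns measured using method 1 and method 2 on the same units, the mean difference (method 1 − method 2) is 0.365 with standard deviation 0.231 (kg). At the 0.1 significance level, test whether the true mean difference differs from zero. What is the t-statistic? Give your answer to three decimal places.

3.160

H0: μ_d = 0; H1: μ_d ≠ 0 (paired t-test on the differences, two-sided).
t = d̄/(s_d/√n) = 0.365/(0.231/√4) = 3.160
df = n − 1 = 3
Two-sided p-value ≈ 0.051
Since p ≈ 0.051 < α = 0.1, reject H0; the evidence is statistically significant.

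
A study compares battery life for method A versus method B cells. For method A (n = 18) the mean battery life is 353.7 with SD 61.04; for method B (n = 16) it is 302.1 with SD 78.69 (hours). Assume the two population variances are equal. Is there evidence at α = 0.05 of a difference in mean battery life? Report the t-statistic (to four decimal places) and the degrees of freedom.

Let group 1 = method A, group 2 = method B. H0: μ_1 = μ_2; H1: μ_1 ≠ μ_2 (two-sample pooled-variance t-test, two-sided).
s_p² = [(18−1)·61.04² + (16−1)·78.69²]/(18+16−2) = 4881.93
t = (353.7 − 302.1)/√[4881.93·(1/18 + 1/16)] = 2.1494
df = n₁ + n₂ − 2 = 32
Two-sided p-value ≈ 0.039
Since p ≈ 0.039 < α = 0.05, reject H0; the data support H1.

t = 2.1494, df = 32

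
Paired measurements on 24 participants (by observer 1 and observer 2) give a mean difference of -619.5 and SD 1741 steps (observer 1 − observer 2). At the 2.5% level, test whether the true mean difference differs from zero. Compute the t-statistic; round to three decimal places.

H0: μ_d = 0; H1: μ_d ≠ 0 (paired t-test on the differences, two-sided).
t = d̄/(s_d/√n) = -619.5/(1741/√24) = -1.743
df = n − 1 = 23
Two-sided p-value ≈ 0.0947
Since p ≈ 0.0947 > α = 0.025, fail to reject H0; the evidence is not statistically significant.

-1.743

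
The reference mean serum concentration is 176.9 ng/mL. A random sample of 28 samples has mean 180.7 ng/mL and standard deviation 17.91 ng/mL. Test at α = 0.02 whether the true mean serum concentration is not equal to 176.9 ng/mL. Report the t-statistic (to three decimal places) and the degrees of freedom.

t = 1.123, df = 27

H0: μ = 176.9; H1: μ ≠ 176.9 (one-sample t-test, two-sided).
t = (x̄ − μ₀)/(s/√n) = (180.7 − 176.9)/(17.91/√28) = 1.123
df = n − 1 = 27
Two-sided p-value ≈ 0.271
Since p ≈ 0.271 > α = 0.02, fail to reject H0; the data do not provide sufficient evidence against H0.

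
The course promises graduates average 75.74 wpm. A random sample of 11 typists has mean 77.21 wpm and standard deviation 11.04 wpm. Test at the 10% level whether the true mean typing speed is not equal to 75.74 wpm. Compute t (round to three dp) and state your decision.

H0: μ = 75.74; H1: μ ≠ 75.74 (one-sample t-test, two-sided).
t = (x̄ − μ₀)/(s/√n) = (77.21 − 75.74)/(11.04/√11) = 0.442
df = n − 1 = 10
Two-sided p-value ≈ 0.6682
Since p ≈ 0.6682 > α = 0.1, fail to reject H0; the evidence is not statistically significant.

t = 0.442; fail to reject H0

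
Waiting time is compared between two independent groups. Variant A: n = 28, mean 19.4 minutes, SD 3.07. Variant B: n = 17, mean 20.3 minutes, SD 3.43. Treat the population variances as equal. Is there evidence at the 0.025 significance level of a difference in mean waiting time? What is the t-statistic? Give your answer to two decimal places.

Let group 1 = variant A, group 2 = variant B. H0: μ_1 = μ_2; H1: μ_1 ≠ μ_2 (two-sample pooled-variance t-test, two-sided).
s_p² = [(28−1)·3.07² + (17−1)·3.43²]/(28+17−2) = 10.2956
t = (19.4 − 20.3)/√[10.2956·(1/28 + 1/17)] = -0.91
df = n₁ + n₂ − 2 = 43
Two-sided p-value ≈ 0.367
Since p ≈ 0.367 > α = 0.025, fail to reject H0; the evidence is not statistically significant.

-0.91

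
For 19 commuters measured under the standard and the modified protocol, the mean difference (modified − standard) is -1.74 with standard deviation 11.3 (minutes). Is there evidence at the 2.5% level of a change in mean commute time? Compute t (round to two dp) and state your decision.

H0: μ_d = 0; H1: μ_d ≠ 0 (paired t-test on the differences, two-sided).
t = d̄/(s_d/√n) = -1.74/(11.3/√19) = -0.67
df = n − 1 = 18
Two-sided p-value ≈ 0.5106
Since p ≈ 0.5106 > α = 0.025, fail to reject H0; the evidence is not statistically significant.

t = -0.67; fail to reject H0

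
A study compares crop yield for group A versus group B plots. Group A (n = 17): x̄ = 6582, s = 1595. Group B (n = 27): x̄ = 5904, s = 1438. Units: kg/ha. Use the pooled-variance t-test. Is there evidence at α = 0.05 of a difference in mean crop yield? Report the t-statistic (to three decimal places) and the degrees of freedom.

Let group 1 = group A, group 2 = group B. H0: μ_1 = μ_2; H1: μ_1 ≠ μ_2 (two-sample pooled-variance t-test, two-sided).
s_p² = [(17−1)·1595² + (27−1)·1438²]/(17+27−2) = 2249250
t = (6582 − 5904)/√[2249250·(1/17 + 1/27)] = 1.460
df = n₁ + n₂ − 2 = 42
Two-sided p-value ≈ 0.1517
Since p ≈ 0.1517 > α = 0.05, fail to reject H0; the evidence is not statistically significant.

t = 1.460, df = 42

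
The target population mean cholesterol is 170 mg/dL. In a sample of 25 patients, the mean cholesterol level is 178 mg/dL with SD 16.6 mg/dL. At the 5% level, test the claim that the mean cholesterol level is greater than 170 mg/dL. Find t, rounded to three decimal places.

2.410

H0: μ = 170; H1: μ > 170 (one-sample t-test, right-tailed).
t = (x̄ − μ₀)/(s/√n) = (178 − 170)/(16.6/√25) = 2.410
df = n − 1 = 24
p-value = P(T ≥ 2.410) ≈ 0.0120
Since p ≈ 0.0120 < α = 0.05, reject H0; the data support H1.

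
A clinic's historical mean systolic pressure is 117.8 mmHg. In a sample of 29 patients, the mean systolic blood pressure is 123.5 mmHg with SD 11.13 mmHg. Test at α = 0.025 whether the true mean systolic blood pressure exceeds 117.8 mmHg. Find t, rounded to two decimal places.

2.76

H0: μ = 117.8; H1: μ > 117.8 (one-sample t-test, right-tailed).
t = (x̄ − μ₀)/(s/√n) = (123.5 − 117.8)/(11.13/√29) = 2.76
df = n − 1 = 28
p-value = P(T ≥ 2.76) ≈ 0.005
Since p ≈ 0.005 < α = 0.025, reject H0; the data support H1.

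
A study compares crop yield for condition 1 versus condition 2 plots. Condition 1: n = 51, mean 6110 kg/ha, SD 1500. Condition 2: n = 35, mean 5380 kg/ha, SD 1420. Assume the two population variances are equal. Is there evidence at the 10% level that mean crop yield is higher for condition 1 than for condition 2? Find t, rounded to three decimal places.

2.265

Let group 1 = condition 1, group 2 = condition 2. H0: μ_1 = μ_2; H1: μ_1 > μ_2 (two-sample pooled-variance t-test, right-tailed).
s_p² = [(51−1)·1500² + (35−1)·1420²]/(51+35−2) = 2155450
t = (6110 − 5380)/√[2155450·(1/51 + 1/35)] = 2.265
df = n₁ + n₂ − 2 = 84
p-value = P(T ≥ 2.265) ≈ 0.013
Since p ≈ 0.013 < α = 0.1, reject H0; the evidence is statistically significant.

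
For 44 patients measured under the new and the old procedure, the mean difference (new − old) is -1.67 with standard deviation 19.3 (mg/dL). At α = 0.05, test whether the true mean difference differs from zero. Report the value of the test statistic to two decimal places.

H0: μ_d = 0; H1: μ_d ≠ 0 (paired t-test on the differences, two-sided).
t = d̄/(s_d/√n) = -1.67/(19.3/√44) = -0.57
df = n − 1 = 43
Two-sided p-value ≈ 0.569
Since p ≈ 0.569 > α = 0.05, fail to reject H0; the data do not provide sufficient evidence against H0.

-0.57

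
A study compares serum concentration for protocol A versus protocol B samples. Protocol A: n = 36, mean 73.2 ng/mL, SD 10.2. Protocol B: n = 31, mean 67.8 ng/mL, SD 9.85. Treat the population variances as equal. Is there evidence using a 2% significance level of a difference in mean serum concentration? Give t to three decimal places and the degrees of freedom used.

t = 2.195, df = 65

Let group 1 = protocol A, group 2 = protocol B. H0: μ_1 = μ_2; H1: μ_1 ≠ μ_2 (two-sample pooled-variance t-test, two-sided).
s_p² = [(36−1)·10.2² + (31−1)·9.85²]/(36+31−2) = 100.801
t = (73.2 − 67.8)/√[100.801·(1/36 + 1/31)] = 2.195
df = n₁ + n₂ − 2 = 65
Two-sided p-value ≈ 0.0317
Since p ≈ 0.0317 > α = 0.02, fail to reject H0; the evidence is not statistically significant.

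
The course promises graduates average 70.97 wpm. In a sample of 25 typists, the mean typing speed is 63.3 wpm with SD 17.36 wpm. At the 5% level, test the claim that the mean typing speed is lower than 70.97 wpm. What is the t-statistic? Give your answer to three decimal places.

H0: μ = 70.97; H1: μ < 70.97 (one-sample t-test, left-tailed).
t = (x̄ − μ₀)/(s/√n) = (63.3 − 70.97)/(17.36/√25) = -2.209
df = n − 1 = 24
p-value = P(T ≤ -2.209) ≈ 0.018
Since p ≈ 0.018 < α = 0.05, reject H0; the data support H1.

-2.209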